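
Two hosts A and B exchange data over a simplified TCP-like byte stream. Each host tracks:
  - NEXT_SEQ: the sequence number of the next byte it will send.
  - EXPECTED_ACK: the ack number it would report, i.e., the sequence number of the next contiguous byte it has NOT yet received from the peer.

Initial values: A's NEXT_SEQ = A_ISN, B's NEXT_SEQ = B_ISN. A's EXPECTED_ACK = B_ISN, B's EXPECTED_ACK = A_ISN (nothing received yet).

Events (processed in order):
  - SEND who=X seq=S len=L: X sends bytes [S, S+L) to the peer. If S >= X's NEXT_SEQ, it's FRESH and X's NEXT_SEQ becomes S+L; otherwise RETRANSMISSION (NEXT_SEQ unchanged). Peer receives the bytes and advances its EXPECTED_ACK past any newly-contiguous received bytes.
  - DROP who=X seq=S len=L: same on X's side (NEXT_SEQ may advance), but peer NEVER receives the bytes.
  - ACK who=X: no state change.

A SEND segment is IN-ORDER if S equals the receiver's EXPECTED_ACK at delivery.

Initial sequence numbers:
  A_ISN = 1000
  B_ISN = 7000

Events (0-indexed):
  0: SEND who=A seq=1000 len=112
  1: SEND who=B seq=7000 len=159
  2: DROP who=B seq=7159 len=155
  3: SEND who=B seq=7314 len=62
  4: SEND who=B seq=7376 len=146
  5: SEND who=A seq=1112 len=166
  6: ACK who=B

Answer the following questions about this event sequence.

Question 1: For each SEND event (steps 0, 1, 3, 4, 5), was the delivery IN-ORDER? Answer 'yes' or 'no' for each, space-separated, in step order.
Step 0: SEND seq=1000 -> in-order
Step 1: SEND seq=7000 -> in-order
Step 3: SEND seq=7314 -> out-of-order
Step 4: SEND seq=7376 -> out-of-order
Step 5: SEND seq=1112 -> in-order

Answer: yes yes no no yes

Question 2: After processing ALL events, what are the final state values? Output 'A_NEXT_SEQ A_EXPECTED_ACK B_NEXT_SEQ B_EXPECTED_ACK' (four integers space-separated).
After event 0: A_seq=1112 A_ack=7000 B_seq=7000 B_ack=1112
After event 1: A_seq=1112 A_ack=7159 B_seq=7159 B_ack=1112
After event 2: A_seq=1112 A_ack=7159 B_seq=7314 B_ack=1112
After event 3: A_seq=1112 A_ack=7159 B_seq=7376 B_ack=1112
After event 4: A_seq=1112 A_ack=7159 B_seq=7522 B_ack=1112
After event 5: A_seq=1278 A_ack=7159 B_seq=7522 B_ack=1278
After event 6: A_seq=1278 A_ack=7159 B_seq=7522 B_ack=1278

Answer: 1278 7159 7522 1278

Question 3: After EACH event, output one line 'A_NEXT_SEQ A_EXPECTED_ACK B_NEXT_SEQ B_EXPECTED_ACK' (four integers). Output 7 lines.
1112 7000 7000 1112
1112 7159 7159 1112
1112 7159 7314 1112
1112 7159 7376 1112
1112 7159 7522 1112
1278 7159 7522 1278
1278 7159 7522 1278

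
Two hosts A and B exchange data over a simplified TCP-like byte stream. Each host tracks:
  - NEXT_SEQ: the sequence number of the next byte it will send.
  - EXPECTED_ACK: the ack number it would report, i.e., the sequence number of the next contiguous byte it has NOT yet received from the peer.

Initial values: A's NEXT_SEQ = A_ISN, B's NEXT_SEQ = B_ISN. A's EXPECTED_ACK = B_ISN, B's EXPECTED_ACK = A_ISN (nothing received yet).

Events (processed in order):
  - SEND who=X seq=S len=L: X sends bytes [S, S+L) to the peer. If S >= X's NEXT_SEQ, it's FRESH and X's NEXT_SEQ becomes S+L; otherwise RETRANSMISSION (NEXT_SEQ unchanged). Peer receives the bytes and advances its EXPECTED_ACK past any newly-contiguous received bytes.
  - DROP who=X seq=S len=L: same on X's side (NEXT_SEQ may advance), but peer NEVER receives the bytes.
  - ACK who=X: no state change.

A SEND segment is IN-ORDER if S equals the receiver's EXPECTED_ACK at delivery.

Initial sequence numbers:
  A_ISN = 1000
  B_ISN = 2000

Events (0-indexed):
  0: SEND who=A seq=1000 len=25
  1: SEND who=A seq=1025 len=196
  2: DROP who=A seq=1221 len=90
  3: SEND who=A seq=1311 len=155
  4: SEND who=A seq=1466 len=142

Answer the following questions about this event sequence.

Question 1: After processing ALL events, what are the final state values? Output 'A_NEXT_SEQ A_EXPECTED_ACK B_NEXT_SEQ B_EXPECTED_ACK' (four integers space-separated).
Answer: 1608 2000 2000 1221

Derivation:
After event 0: A_seq=1025 A_ack=2000 B_seq=2000 B_ack=1025
After event 1: A_seq=1221 A_ack=2000 B_seq=2000 B_ack=1221
After event 2: A_seq=1311 A_ack=2000 B_seq=2000 B_ack=1221
After event 3: A_seq=1466 A_ack=2000 B_seq=2000 B_ack=1221
After event 4: A_seq=1608 A_ack=2000 B_seq=2000 B_ack=1221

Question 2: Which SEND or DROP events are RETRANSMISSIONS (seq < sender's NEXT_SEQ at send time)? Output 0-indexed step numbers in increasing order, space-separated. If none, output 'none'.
Step 0: SEND seq=1000 -> fresh
Step 1: SEND seq=1025 -> fresh
Step 2: DROP seq=1221 -> fresh
Step 3: SEND seq=1311 -> fresh
Step 4: SEND seq=1466 -> fresh

Answer: none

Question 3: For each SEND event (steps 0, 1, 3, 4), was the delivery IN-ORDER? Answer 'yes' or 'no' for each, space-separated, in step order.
Answer: yes yes no no

Derivation:
Step 0: SEND seq=1000 -> in-order
Step 1: SEND seq=1025 -> in-order
Step 3: SEND seq=1311 -> out-of-order
Step 4: SEND seq=1466 -> out-of-order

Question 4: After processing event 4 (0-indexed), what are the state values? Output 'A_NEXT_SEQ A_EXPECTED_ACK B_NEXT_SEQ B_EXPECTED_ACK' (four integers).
After event 0: A_seq=1025 A_ack=2000 B_seq=2000 B_ack=1025
After event 1: A_seq=1221 A_ack=2000 B_seq=2000 B_ack=1221
After event 2: A_seq=1311 A_ack=2000 B_seq=2000 B_ack=1221
After event 3: A_seq=1466 A_ack=2000 B_seq=2000 B_ack=1221
After event 4: A_seq=1608 A_ack=2000 B_seq=2000 B_ack=1221

1608 2000 2000 1221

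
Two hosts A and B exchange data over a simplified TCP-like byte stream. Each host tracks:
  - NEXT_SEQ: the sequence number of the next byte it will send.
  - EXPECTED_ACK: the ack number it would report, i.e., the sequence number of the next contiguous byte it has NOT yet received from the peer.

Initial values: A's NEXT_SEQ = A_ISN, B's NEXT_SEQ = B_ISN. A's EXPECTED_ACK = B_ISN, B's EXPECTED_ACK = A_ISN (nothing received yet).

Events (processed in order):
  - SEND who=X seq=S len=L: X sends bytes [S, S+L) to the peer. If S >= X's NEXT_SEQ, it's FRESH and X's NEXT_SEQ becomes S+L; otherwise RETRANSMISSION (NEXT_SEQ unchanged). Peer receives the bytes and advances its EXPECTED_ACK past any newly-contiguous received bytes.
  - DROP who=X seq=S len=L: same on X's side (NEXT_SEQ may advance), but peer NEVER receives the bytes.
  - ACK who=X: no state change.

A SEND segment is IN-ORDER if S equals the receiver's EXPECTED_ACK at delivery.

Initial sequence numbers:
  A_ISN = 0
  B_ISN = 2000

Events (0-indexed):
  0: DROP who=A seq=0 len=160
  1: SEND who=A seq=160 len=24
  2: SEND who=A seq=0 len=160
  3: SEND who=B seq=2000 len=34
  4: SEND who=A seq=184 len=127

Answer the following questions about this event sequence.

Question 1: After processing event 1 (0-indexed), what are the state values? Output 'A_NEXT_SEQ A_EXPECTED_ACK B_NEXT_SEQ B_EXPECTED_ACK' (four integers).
After event 0: A_seq=160 A_ack=2000 B_seq=2000 B_ack=0
After event 1: A_seq=184 A_ack=2000 B_seq=2000 B_ack=0

184 2000 2000 0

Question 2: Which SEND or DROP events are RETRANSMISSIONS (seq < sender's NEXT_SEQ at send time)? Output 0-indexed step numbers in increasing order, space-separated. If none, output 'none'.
Step 0: DROP seq=0 -> fresh
Step 1: SEND seq=160 -> fresh
Step 2: SEND seq=0 -> retransmit
Step 3: SEND seq=2000 -> fresh
Step 4: SEND seq=184 -> fresh

Answer: 2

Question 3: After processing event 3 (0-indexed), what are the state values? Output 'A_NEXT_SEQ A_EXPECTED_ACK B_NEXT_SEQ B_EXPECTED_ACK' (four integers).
After event 0: A_seq=160 A_ack=2000 B_seq=2000 B_ack=0
After event 1: A_seq=184 A_ack=2000 B_seq=2000 B_ack=0
After event 2: A_seq=184 A_ack=2000 B_seq=2000 B_ack=184
After event 3: A_seq=184 A_ack=2034 B_seq=2034 B_ack=184

184 2034 2034 184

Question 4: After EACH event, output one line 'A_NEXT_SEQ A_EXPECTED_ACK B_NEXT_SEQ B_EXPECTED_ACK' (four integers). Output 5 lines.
160 2000 2000 0
184 2000 2000 0
184 2000 2000 184
184 2034 2034 184
311 2034 2034 311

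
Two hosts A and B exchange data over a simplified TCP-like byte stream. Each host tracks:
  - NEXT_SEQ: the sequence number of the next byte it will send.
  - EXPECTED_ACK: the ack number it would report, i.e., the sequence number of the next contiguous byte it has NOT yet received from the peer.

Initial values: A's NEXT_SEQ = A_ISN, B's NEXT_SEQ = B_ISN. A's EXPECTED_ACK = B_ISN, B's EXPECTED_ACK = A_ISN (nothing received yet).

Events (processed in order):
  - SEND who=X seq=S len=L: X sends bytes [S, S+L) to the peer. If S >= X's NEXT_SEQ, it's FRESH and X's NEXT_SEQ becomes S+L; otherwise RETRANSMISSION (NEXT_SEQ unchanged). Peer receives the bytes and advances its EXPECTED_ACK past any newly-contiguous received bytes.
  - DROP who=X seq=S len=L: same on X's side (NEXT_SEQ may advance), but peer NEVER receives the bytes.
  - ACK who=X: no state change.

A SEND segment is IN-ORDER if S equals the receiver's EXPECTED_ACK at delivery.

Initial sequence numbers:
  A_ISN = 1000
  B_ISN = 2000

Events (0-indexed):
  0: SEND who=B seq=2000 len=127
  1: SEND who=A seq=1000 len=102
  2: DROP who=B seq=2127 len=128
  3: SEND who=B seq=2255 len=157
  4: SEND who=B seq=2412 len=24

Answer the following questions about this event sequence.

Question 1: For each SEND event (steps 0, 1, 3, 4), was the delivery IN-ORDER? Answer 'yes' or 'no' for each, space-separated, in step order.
Answer: yes yes no no

Derivation:
Step 0: SEND seq=2000 -> in-order
Step 1: SEND seq=1000 -> in-order
Step 3: SEND seq=2255 -> out-of-order
Step 4: SEND seq=2412 -> out-of-order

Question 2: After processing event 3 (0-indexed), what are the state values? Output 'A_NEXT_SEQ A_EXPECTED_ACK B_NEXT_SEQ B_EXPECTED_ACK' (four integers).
After event 0: A_seq=1000 A_ack=2127 B_seq=2127 B_ack=1000
After event 1: A_seq=1102 A_ack=2127 B_seq=2127 B_ack=1102
After event 2: A_seq=1102 A_ack=2127 B_seq=2255 B_ack=1102
After event 3: A_seq=1102 A_ack=2127 B_seq=2412 B_ack=1102

1102 2127 2412 1102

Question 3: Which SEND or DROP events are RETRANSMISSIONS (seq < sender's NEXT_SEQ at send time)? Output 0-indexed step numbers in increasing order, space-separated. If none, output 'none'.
Answer: none

Derivation:
Step 0: SEND seq=2000 -> fresh
Step 1: SEND seq=1000 -> fresh
Step 2: DROP seq=2127 -> fresh
Step 3: SEND seq=2255 -> fresh
Step 4: SEND seq=2412 -> fresh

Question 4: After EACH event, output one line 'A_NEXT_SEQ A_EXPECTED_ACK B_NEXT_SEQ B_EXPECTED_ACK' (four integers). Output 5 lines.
1000 2127 2127 1000
1102 2127 2127 1102
1102 2127 2255 1102
1102 2127 2412 1102
1102 2127 2436 1102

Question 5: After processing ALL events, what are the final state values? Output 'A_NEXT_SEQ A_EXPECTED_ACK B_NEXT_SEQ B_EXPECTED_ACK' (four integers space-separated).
Answer: 1102 2127 2436 1102

Derivation:
After event 0: A_seq=1000 A_ack=2127 B_seq=2127 B_ack=1000
After event 1: A_seq=1102 A_ack=2127 B_seq=2127 B_ack=1102
After event 2: A_seq=1102 A_ack=2127 B_seq=2255 B_ack=1102
After event 3: A_seq=1102 A_ack=2127 B_seq=2412 B_ack=1102
After event 4: A_seq=1102 A_ack=2127 B_seq=2436 B_ack=1102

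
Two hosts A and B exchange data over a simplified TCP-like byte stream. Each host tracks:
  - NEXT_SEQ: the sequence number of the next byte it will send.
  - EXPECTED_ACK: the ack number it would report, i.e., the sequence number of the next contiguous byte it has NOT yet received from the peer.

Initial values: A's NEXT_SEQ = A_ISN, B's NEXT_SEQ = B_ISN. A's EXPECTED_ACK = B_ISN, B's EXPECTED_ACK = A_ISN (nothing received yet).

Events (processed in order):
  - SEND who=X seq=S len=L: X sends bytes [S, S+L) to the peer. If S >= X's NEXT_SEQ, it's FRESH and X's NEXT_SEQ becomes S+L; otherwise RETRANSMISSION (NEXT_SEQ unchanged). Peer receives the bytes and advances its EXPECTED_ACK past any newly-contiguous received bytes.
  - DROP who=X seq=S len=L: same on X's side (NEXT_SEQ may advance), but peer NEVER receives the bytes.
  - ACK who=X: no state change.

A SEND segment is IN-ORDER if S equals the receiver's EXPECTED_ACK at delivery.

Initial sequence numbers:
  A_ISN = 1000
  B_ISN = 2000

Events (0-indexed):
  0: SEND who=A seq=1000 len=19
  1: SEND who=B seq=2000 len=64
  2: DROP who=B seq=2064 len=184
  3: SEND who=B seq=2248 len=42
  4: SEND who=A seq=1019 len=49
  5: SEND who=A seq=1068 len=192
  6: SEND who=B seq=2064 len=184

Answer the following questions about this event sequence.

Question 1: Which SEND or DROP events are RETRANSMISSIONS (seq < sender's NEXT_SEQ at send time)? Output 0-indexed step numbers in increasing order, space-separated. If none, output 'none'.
Step 0: SEND seq=1000 -> fresh
Step 1: SEND seq=2000 -> fresh
Step 2: DROP seq=2064 -> fresh
Step 3: SEND seq=2248 -> fresh
Step 4: SEND seq=1019 -> fresh
Step 5: SEND seq=1068 -> fresh
Step 6: SEND seq=2064 -> retransmit

Answer: 6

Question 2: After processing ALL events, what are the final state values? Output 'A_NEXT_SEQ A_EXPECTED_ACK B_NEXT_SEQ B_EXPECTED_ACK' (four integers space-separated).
Answer: 1260 2290 2290 1260

Derivation:
After event 0: A_seq=1019 A_ack=2000 B_seq=2000 B_ack=1019
After event 1: A_seq=1019 A_ack=2064 B_seq=2064 B_ack=1019
After event 2: A_seq=1019 A_ack=2064 B_seq=2248 B_ack=1019
After event 3: A_seq=1019 A_ack=2064 B_seq=2290 B_ack=1019
After event 4: A_seq=1068 A_ack=2064 B_seq=2290 B_ack=1068
After event 5: A_seq=1260 A_ack=2064 B_seq=2290 B_ack=1260
After event 6: A_seq=1260 A_ack=2290 B_seq=2290 B_ack=1260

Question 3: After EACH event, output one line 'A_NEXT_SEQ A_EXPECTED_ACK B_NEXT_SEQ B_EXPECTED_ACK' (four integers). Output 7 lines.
1019 2000 2000 1019
1019 2064 2064 1019
1019 2064 2248 1019
1019 2064 2290 1019
1068 2064 2290 1068
1260 2064 2290 1260
1260 2290 2290 1260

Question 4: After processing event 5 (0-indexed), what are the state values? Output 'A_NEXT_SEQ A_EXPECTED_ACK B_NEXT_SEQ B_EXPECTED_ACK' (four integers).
After event 0: A_seq=1019 A_ack=2000 B_seq=2000 B_ack=1019
After event 1: A_seq=1019 A_ack=2064 B_seq=2064 B_ack=1019
After event 2: A_seq=1019 A_ack=2064 B_seq=2248 B_ack=1019
After event 3: A_seq=1019 A_ack=2064 B_seq=2290 B_ack=1019
After event 4: A_seq=1068 A_ack=2064 B_seq=2290 B_ack=1068
After event 5: A_seq=1260 A_ack=2064 B_seq=2290 B_ack=1260

1260 2064 2290 1260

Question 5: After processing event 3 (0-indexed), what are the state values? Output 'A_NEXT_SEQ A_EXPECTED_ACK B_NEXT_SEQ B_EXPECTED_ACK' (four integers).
After event 0: A_seq=1019 A_ack=2000 B_seq=2000 B_ack=1019
After event 1: A_seq=1019 A_ack=2064 B_seq=2064 B_ack=1019
After event 2: A_seq=1019 A_ack=2064 B_seq=2248 B_ack=1019
After event 3: A_seq=1019 A_ack=2064 B_seq=2290 B_ack=1019

1019 2064 2290 1019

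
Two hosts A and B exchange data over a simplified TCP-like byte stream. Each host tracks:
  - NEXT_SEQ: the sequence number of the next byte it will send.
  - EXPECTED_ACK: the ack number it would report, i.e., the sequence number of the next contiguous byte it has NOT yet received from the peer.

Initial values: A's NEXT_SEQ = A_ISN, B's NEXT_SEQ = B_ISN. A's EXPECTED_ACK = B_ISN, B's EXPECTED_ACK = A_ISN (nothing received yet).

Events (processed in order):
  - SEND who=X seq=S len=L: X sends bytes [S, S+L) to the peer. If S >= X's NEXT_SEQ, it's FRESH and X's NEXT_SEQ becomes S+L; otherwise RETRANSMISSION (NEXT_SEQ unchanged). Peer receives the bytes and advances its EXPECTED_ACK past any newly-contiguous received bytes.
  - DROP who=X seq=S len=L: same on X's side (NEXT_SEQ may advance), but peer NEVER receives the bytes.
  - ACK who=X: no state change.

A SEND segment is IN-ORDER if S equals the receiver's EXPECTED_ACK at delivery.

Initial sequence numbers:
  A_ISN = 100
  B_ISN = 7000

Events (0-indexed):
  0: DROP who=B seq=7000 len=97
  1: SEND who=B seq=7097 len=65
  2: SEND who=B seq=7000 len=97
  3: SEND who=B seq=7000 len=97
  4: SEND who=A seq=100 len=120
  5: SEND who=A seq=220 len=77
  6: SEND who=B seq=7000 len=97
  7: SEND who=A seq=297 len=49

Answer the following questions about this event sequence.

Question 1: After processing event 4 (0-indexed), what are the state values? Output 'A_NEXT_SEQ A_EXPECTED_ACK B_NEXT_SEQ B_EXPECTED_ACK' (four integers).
After event 0: A_seq=100 A_ack=7000 B_seq=7097 B_ack=100
After event 1: A_seq=100 A_ack=7000 B_seq=7162 B_ack=100
After event 2: A_seq=100 A_ack=7162 B_seq=7162 B_ack=100
After event 3: A_seq=100 A_ack=7162 B_seq=7162 B_ack=100
After event 4: A_seq=220 A_ack=7162 B_seq=7162 B_ack=220

220 7162 7162 220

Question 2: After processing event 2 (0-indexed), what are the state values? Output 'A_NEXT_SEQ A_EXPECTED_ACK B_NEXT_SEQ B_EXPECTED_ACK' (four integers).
After event 0: A_seq=100 A_ack=7000 B_seq=7097 B_ack=100
After event 1: A_seq=100 A_ack=7000 B_seq=7162 B_ack=100
After event 2: A_seq=100 A_ack=7162 B_seq=7162 B_ack=100

100 7162 7162 100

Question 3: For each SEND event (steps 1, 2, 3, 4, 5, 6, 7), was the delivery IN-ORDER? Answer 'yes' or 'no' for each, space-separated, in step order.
Step 1: SEND seq=7097 -> out-of-order
Step 2: SEND seq=7000 -> in-order
Step 3: SEND seq=7000 -> out-of-order
Step 4: SEND seq=100 -> in-order
Step 5: SEND seq=220 -> in-order
Step 6: SEND seq=7000 -> out-of-order
Step 7: SEND seq=297 -> in-order

Answer: no yes no yes yes no yes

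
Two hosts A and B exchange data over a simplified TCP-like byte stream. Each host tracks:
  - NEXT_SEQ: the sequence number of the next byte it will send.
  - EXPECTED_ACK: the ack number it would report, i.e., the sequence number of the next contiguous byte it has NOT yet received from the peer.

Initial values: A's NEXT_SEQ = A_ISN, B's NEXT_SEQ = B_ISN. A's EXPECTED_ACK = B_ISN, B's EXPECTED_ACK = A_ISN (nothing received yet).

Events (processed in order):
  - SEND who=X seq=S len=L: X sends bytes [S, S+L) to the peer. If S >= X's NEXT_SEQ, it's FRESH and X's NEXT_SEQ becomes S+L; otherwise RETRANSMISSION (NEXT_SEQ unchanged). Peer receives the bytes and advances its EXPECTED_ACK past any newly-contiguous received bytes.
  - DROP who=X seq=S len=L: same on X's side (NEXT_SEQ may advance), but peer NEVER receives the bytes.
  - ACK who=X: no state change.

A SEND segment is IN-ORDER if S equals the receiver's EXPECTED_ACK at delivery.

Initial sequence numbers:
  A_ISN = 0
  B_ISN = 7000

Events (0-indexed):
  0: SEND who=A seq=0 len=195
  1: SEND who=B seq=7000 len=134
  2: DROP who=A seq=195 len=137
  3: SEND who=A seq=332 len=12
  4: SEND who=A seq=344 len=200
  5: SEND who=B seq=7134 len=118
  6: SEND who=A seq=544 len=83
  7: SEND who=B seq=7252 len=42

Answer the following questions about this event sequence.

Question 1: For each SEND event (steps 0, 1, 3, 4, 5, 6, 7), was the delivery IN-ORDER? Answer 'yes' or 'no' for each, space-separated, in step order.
Answer: yes yes no no yes no yes

Derivation:
Step 0: SEND seq=0 -> in-order
Step 1: SEND seq=7000 -> in-order
Step 3: SEND seq=332 -> out-of-order
Step 4: SEND seq=344 -> out-of-order
Step 5: SEND seq=7134 -> in-order
Step 6: SEND seq=544 -> out-of-order
Step 7: SEND seq=7252 -> in-order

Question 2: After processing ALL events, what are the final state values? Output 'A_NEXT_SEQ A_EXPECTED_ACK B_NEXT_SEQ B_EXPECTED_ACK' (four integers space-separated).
Answer: 627 7294 7294 195

Derivation:
After event 0: A_seq=195 A_ack=7000 B_seq=7000 B_ack=195
After event 1: A_seq=195 A_ack=7134 B_seq=7134 B_ack=195
After event 2: A_seq=332 A_ack=7134 B_seq=7134 B_ack=195
After event 3: A_seq=344 A_ack=7134 B_seq=7134 B_ack=195
After event 4: A_seq=544 A_ack=7134 B_seq=7134 B_ack=195
After event 5: A_seq=544 A_ack=7252 B_seq=7252 B_ack=195
After event 6: A_seq=627 A_ack=7252 B_seq=7252 B_ack=195
After event 7: A_seq=627 A_ack=7294 B_seq=7294 B_ack=195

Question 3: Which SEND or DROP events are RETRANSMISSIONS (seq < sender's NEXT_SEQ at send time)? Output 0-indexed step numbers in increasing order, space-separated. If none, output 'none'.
Step 0: SEND seq=0 -> fresh
Step 1: SEND seq=7000 -> fresh
Step 2: DROP seq=195 -> fresh
Step 3: SEND seq=332 -> fresh
Step 4: SEND seq=344 -> fresh
Step 5: SEND seq=7134 -> fresh
Step 6: SEND seq=544 -> fresh
Step 7: SEND seq=7252 -> fresh

Answer: none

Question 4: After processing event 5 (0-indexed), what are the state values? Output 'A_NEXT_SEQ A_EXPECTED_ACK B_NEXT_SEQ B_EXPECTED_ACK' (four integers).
After event 0: A_seq=195 A_ack=7000 B_seq=7000 B_ack=195
After event 1: A_seq=195 A_ack=7134 B_seq=7134 B_ack=195
After event 2: A_seq=332 A_ack=7134 B_seq=7134 B_ack=195
After event 3: A_seq=344 A_ack=7134 B_seq=7134 B_ack=195
After event 4: A_seq=544 A_ack=7134 B_seq=7134 B_ack=195
After event 5: A_seq=544 A_ack=7252 B_seq=7252 B_ack=195

544 7252 7252 195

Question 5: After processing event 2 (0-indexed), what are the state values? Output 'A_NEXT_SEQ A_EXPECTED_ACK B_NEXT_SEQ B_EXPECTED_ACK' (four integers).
After event 0: A_seq=195 A_ack=7000 B_seq=7000 B_ack=195
After event 1: A_seq=195 A_ack=7134 B_seq=7134 B_ack=195
After event 2: A_seq=332 A_ack=7134 B_seq=7134 B_ack=195

332 7134 7134 195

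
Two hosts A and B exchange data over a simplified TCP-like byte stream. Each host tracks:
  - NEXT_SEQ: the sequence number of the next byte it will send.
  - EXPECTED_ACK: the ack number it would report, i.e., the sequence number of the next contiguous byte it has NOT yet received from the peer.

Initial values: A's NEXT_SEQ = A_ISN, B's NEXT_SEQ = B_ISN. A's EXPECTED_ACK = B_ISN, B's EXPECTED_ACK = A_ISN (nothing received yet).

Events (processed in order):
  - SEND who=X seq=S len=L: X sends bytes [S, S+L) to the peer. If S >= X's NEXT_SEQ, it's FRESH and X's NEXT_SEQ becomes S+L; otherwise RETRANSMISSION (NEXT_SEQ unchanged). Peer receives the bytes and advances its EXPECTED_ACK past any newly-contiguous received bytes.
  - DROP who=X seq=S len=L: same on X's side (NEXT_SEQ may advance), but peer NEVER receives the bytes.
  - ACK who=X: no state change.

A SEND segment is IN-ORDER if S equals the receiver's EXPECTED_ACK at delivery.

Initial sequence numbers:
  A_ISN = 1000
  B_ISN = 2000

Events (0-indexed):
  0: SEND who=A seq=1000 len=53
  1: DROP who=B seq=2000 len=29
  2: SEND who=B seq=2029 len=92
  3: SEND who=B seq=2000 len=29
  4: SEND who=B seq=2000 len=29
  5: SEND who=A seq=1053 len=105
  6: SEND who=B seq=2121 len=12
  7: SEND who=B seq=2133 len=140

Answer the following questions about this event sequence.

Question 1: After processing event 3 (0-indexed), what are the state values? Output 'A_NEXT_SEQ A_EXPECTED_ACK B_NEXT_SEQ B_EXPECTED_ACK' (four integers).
After event 0: A_seq=1053 A_ack=2000 B_seq=2000 B_ack=1053
After event 1: A_seq=1053 A_ack=2000 B_seq=2029 B_ack=1053
After event 2: A_seq=1053 A_ack=2000 B_seq=2121 B_ack=1053
After event 3: A_seq=1053 A_ack=2121 B_seq=2121 B_ack=1053

1053 2121 2121 1053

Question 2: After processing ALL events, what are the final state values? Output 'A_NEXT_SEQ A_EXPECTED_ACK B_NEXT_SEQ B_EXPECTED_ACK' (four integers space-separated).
Answer: 1158 2273 2273 1158

Derivation:
After event 0: A_seq=1053 A_ack=2000 B_seq=2000 B_ack=1053
After event 1: A_seq=1053 A_ack=2000 B_seq=2029 B_ack=1053
After event 2: A_seq=1053 A_ack=2000 B_seq=2121 B_ack=1053
After event 3: A_seq=1053 A_ack=2121 B_seq=2121 B_ack=1053
After event 4: A_seq=1053 A_ack=2121 B_seq=2121 B_ack=1053
After event 5: A_seq=1158 A_ack=2121 B_seq=2121 B_ack=1158
After event 6: A_seq=1158 A_ack=2133 B_seq=2133 B_ack=1158
After event 7: A_seq=1158 A_ack=2273 B_seq=2273 B_ack=1158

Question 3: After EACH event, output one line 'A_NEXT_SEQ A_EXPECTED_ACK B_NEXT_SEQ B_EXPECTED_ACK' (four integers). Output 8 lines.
1053 2000 2000 1053
1053 2000 2029 1053
1053 2000 2121 1053
1053 2121 2121 1053
1053 2121 2121 1053
1158 2121 2121 1158
1158 2133 2133 1158
1158 2273 2273 1158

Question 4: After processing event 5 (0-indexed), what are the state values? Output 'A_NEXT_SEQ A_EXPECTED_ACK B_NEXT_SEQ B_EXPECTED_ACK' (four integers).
After event 0: A_seq=1053 A_ack=2000 B_seq=2000 B_ack=1053
After event 1: A_seq=1053 A_ack=2000 B_seq=2029 B_ack=1053
After event 2: A_seq=1053 A_ack=2000 B_seq=2121 B_ack=1053
After event 3: A_seq=1053 A_ack=2121 B_seq=2121 B_ack=1053
After event 4: A_seq=1053 A_ack=2121 B_seq=2121 B_ack=1053
After event 5: A_seq=1158 A_ack=2121 B_seq=2121 B_ack=1158

1158 2121 2121 1158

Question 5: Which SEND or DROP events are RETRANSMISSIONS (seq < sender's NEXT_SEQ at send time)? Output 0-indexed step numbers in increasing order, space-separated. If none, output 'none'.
Answer: 3 4

Derivation:
Step 0: SEND seq=1000 -> fresh
Step 1: DROP seq=2000 -> fresh
Step 2: SEND seq=2029 -> fresh
Step 3: SEND seq=2000 -> retransmit
Step 4: SEND seq=2000 -> retransmit
Step 5: SEND seq=1053 -> fresh
Step 6: SEND seq=2121 -> fresh
Step 7: SEND seq=2133 -> fresh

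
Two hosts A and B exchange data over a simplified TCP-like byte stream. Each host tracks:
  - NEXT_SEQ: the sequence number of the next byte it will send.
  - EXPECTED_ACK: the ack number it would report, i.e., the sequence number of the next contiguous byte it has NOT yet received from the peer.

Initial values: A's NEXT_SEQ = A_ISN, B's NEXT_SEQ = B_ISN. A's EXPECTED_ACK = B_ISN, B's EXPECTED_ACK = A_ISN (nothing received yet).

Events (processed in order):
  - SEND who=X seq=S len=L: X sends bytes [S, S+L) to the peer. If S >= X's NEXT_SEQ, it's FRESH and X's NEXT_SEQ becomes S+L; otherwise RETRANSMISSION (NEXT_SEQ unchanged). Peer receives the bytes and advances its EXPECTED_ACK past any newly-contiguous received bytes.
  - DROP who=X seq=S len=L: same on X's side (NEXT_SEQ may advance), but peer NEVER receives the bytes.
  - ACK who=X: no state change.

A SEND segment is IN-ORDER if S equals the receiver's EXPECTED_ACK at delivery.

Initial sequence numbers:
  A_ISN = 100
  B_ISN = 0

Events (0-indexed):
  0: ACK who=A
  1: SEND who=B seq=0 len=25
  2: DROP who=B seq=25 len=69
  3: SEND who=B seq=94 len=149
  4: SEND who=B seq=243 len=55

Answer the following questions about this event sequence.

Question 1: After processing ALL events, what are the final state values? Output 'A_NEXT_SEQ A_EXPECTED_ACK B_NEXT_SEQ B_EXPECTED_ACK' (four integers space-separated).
Answer: 100 25 298 100

Derivation:
After event 0: A_seq=100 A_ack=0 B_seq=0 B_ack=100
After event 1: A_seq=100 A_ack=25 B_seq=25 B_ack=100
After event 2: A_seq=100 A_ack=25 B_seq=94 B_ack=100
After event 3: A_seq=100 A_ack=25 B_seq=243 B_ack=100
After event 4: A_seq=100 A_ack=25 B_seq=298 B_ack=100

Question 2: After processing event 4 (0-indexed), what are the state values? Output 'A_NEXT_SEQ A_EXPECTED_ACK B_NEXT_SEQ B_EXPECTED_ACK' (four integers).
After event 0: A_seq=100 A_ack=0 B_seq=0 B_ack=100
After event 1: A_seq=100 A_ack=25 B_seq=25 B_ack=100
After event 2: A_seq=100 A_ack=25 B_seq=94 B_ack=100
After event 3: A_seq=100 A_ack=25 B_seq=243 B_ack=100
After event 4: A_seq=100 A_ack=25 B_seq=298 B_ack=100

100 25 298 100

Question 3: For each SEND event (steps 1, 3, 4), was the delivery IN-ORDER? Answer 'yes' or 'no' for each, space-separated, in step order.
Answer: yes no no

Derivation:
Step 1: SEND seq=0 -> in-order
Step 3: SEND seq=94 -> out-of-order
Step 4: SEND seq=243 -> out-of-order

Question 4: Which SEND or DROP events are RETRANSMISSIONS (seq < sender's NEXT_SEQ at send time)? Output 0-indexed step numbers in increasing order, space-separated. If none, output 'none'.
Step 1: SEND seq=0 -> fresh
Step 2: DROP seq=25 -> fresh
Step 3: SEND seq=94 -> fresh
Step 4: SEND seq=243 -> fresh

Answer: none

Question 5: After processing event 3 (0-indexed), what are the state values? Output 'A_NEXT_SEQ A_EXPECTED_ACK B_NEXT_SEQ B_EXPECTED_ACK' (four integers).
After event 0: A_seq=100 A_ack=0 B_seq=0 B_ack=100
After event 1: A_seq=100 A_ack=25 B_seq=25 B_ack=100
After event 2: A_seq=100 A_ack=25 B_seq=94 B_ack=100
After event 3: A_seq=100 A_ack=25 B_seq=243 B_ack=100

100 25 243 100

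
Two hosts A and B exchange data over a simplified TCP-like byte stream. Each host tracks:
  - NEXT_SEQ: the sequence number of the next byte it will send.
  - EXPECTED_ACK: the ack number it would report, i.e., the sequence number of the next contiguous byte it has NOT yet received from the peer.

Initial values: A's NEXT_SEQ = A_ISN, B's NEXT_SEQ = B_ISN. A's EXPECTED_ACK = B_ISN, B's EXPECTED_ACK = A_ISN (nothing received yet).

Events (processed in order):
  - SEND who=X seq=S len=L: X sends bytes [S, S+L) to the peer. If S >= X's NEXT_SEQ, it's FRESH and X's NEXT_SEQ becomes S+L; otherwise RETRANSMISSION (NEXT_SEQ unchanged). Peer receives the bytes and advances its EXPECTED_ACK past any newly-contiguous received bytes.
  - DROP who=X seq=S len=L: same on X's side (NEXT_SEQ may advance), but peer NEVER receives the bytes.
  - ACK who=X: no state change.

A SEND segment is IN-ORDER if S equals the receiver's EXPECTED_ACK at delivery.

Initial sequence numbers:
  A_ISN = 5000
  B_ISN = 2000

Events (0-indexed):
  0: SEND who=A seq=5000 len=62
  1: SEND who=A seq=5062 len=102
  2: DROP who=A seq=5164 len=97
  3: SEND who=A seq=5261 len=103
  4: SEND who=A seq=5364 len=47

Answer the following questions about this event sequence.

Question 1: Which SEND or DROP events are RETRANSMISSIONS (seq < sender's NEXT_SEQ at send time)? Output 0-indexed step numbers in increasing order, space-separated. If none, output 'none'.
Answer: none

Derivation:
Step 0: SEND seq=5000 -> fresh
Step 1: SEND seq=5062 -> fresh
Step 2: DROP seq=5164 -> fresh
Step 3: SEND seq=5261 -> fresh
Step 4: SEND seq=5364 -> fresh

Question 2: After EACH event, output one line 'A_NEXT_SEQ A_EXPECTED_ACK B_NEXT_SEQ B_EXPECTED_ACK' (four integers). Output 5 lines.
5062 2000 2000 5062
5164 2000 2000 5164
5261 2000 2000 5164
5364 2000 2000 5164
5411 2000 2000 5164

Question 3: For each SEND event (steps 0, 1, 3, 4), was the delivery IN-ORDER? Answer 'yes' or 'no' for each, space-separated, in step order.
Answer: yes yes no no

Derivation:
Step 0: SEND seq=5000 -> in-order
Step 1: SEND seq=5062 -> in-order
Step 3: SEND seq=5261 -> out-of-order
Step 4: SEND seq=5364 -> out-of-order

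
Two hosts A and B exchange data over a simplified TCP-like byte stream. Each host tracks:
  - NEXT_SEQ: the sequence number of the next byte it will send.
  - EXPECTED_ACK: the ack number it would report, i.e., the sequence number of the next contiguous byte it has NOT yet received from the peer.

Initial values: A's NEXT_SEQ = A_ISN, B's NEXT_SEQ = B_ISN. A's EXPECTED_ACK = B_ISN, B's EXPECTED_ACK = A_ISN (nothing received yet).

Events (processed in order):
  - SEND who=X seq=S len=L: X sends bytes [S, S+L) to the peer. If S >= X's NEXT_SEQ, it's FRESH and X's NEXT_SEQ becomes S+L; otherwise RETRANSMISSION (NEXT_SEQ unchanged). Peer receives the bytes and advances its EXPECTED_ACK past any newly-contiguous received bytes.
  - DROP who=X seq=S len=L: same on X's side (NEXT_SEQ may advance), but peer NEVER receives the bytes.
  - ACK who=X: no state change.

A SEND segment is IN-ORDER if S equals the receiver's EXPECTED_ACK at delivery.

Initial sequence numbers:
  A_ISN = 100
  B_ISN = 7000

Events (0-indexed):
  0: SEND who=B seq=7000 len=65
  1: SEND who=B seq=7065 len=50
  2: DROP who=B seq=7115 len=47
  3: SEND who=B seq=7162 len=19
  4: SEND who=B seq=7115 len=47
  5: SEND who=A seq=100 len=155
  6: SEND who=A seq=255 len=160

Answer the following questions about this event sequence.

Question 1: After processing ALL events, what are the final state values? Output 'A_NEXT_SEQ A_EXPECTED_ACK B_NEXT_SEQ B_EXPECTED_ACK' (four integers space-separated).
Answer: 415 7181 7181 415

Derivation:
After event 0: A_seq=100 A_ack=7065 B_seq=7065 B_ack=100
After event 1: A_seq=100 A_ack=7115 B_seq=7115 B_ack=100
After event 2: A_seq=100 A_ack=7115 B_seq=7162 B_ack=100
After event 3: A_seq=100 A_ack=7115 B_seq=7181 B_ack=100
After event 4: A_seq=100 A_ack=7181 B_seq=7181 B_ack=100
After event 5: A_seq=255 A_ack=7181 B_seq=7181 B_ack=255
After event 6: A_seq=415 A_ack=7181 B_seq=7181 B_ack=415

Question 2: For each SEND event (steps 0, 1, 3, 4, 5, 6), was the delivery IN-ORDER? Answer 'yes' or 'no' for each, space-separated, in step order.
Step 0: SEND seq=7000 -> in-order
Step 1: SEND seq=7065 -> in-order
Step 3: SEND seq=7162 -> out-of-order
Step 4: SEND seq=7115 -> in-order
Step 5: SEND seq=100 -> in-order
Step 6: SEND seq=255 -> in-order

Answer: yes yes no yes yes yes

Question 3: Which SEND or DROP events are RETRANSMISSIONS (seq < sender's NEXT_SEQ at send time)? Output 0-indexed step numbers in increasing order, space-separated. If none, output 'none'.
Step 0: SEND seq=7000 -> fresh
Step 1: SEND seq=7065 -> fresh
Step 2: DROP seq=7115 -> fresh
Step 3: SEND seq=7162 -> fresh
Step 4: SEND seq=7115 -> retransmit
Step 5: SEND seq=100 -> fresh
Step 6: SEND seq=255 -> fresh

Answer: 4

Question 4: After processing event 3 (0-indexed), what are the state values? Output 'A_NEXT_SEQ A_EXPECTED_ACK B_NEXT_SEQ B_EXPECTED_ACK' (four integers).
After event 0: A_seq=100 A_ack=7065 B_seq=7065 B_ack=100
After event 1: A_seq=100 A_ack=7115 B_seq=7115 B_ack=100
After event 2: A_seq=100 A_ack=7115 B_seq=7162 B_ack=100
After event 3: A_seq=100 A_ack=7115 B_seq=7181 B_ack=100

100 7115 7181 100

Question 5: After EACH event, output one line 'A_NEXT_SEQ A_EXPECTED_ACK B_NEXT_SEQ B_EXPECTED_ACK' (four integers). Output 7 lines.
100 7065 7065 100
100 7115 7115 100
100 7115 7162 100
100 7115 7181 100
100 7181 7181 100
255 7181 7181 255
415 7181 7181 415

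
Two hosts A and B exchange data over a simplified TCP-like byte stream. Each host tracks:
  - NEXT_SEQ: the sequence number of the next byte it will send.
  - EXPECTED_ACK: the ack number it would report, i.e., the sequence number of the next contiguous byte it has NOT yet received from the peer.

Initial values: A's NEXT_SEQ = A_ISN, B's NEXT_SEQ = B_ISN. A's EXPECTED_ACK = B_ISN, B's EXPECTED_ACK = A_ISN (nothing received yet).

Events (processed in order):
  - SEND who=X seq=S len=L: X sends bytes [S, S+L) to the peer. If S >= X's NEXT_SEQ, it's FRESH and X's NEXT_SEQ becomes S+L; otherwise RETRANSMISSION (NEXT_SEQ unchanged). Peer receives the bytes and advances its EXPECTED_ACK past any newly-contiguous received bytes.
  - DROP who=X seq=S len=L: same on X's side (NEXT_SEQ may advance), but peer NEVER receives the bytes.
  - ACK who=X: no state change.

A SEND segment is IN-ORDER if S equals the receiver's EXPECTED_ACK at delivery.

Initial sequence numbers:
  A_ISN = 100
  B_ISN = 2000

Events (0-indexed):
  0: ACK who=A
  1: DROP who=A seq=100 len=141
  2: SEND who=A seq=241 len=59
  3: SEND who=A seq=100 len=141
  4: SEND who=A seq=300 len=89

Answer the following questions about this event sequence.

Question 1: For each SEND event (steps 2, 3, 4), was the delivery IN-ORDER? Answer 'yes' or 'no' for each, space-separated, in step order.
Step 2: SEND seq=241 -> out-of-order
Step 3: SEND seq=100 -> in-order
Step 4: SEND seq=300 -> in-order

Answer: no yes yes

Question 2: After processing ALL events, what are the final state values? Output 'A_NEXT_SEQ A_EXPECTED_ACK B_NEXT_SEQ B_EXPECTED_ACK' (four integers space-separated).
After event 0: A_seq=100 A_ack=2000 B_seq=2000 B_ack=100
After event 1: A_seq=241 A_ack=2000 B_seq=2000 B_ack=100
After event 2: A_seq=300 A_ack=2000 B_seq=2000 B_ack=100
After event 3: A_seq=300 A_ack=2000 B_seq=2000 B_ack=300
After event 4: A_seq=389 A_ack=2000 B_seq=2000 B_ack=389

Answer: 389 2000 2000 389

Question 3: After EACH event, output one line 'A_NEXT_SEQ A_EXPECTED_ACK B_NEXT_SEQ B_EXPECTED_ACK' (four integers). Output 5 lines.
100 2000 2000 100
241 2000 2000 100
300 2000 2000 100
300 2000 2000 300
389 2000 2000 389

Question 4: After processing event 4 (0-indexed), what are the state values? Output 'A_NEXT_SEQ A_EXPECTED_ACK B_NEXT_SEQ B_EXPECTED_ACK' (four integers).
After event 0: A_seq=100 A_ack=2000 B_seq=2000 B_ack=100
After event 1: A_seq=241 A_ack=2000 B_seq=2000 B_ack=100
After event 2: A_seq=300 A_ack=2000 B_seq=2000 B_ack=100
After event 3: A_seq=300 A_ack=2000 B_seq=2000 B_ack=300
After event 4: A_seq=389 A_ack=2000 B_seq=2000 B_ack=389

389 2000 2000 389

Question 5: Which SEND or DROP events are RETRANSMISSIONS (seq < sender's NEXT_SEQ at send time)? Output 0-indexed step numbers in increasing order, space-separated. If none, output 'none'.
Answer: 3

Derivation:
Step 1: DROP seq=100 -> fresh
Step 2: SEND seq=241 -> fresh
Step 3: SEND seq=100 -> retransmit
Step 4: SEND seq=300 -> fresh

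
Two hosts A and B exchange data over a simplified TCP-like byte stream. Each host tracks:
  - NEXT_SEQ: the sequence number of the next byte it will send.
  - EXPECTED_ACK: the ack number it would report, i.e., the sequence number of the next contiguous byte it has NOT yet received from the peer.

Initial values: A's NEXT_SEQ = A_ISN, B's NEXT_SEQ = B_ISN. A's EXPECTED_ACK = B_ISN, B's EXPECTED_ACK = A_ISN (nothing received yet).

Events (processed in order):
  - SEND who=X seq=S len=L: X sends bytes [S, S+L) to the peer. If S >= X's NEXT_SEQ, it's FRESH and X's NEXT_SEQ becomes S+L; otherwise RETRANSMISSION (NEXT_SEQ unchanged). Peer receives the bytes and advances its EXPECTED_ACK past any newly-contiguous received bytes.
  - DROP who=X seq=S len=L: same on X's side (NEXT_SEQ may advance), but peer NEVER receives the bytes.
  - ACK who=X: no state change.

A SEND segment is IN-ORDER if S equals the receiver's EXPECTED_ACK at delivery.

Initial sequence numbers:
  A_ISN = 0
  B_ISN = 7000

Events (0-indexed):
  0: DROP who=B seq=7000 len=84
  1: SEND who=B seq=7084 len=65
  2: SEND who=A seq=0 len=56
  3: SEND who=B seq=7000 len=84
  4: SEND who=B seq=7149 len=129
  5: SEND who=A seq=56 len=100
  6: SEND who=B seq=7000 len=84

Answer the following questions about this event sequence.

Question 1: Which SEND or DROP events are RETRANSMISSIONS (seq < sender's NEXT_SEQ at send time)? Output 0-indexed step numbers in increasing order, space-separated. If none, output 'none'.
Answer: 3 6

Derivation:
Step 0: DROP seq=7000 -> fresh
Step 1: SEND seq=7084 -> fresh
Step 2: SEND seq=0 -> fresh
Step 3: SEND seq=7000 -> retransmit
Step 4: SEND seq=7149 -> fresh
Step 5: SEND seq=56 -> fresh
Step 6: SEND seq=7000 -> retransmit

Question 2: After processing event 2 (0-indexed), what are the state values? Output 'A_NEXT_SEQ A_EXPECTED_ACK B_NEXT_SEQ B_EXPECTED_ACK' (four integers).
After event 0: A_seq=0 A_ack=7000 B_seq=7084 B_ack=0
After event 1: A_seq=0 A_ack=7000 B_seq=7149 B_ack=0
After event 2: A_seq=56 A_ack=7000 B_seq=7149 B_ack=56

56 7000 7149 56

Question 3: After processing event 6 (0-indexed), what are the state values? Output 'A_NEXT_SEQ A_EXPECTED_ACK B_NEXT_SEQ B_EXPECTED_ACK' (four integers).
After event 0: A_seq=0 A_ack=7000 B_seq=7084 B_ack=0
After event 1: A_seq=0 A_ack=7000 B_seq=7149 B_ack=0
After event 2: A_seq=56 A_ack=7000 B_seq=7149 B_ack=56
After event 3: A_seq=56 A_ack=7149 B_seq=7149 B_ack=56
After event 4: A_seq=56 A_ack=7278 B_seq=7278 B_ack=56
After event 5: A_seq=156 A_ack=7278 B_seq=7278 B_ack=156
After event 6: A_seq=156 A_ack=7278 B_seq=7278 B_ack=156

156 7278 7278 156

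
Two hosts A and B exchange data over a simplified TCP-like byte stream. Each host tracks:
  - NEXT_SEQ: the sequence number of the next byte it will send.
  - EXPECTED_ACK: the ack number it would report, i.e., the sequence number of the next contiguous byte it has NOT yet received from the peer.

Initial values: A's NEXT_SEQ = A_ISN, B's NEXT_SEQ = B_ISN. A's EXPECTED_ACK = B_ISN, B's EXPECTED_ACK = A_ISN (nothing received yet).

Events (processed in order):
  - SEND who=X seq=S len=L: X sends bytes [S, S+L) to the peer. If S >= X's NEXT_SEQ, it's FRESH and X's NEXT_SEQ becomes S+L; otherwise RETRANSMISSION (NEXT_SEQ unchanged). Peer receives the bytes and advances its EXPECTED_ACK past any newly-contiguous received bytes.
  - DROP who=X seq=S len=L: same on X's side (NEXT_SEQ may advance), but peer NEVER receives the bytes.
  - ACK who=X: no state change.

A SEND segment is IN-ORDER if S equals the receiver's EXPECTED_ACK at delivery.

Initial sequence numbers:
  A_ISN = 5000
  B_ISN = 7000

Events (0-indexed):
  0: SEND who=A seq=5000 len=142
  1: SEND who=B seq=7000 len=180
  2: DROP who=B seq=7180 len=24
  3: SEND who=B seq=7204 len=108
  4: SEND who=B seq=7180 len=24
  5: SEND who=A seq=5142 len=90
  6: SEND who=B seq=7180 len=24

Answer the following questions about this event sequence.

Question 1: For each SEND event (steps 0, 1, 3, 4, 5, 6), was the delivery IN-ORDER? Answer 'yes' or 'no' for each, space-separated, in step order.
Answer: yes yes no yes yes no

Derivation:
Step 0: SEND seq=5000 -> in-order
Step 1: SEND seq=7000 -> in-order
Step 3: SEND seq=7204 -> out-of-order
Step 4: SEND seq=7180 -> in-order
Step 5: SEND seq=5142 -> in-order
Step 6: SEND seq=7180 -> out-of-order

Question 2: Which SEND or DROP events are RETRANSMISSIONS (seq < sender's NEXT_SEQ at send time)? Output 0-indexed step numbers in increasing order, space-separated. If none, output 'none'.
Answer: 4 6

Derivation:
Step 0: SEND seq=5000 -> fresh
Step 1: SEND seq=7000 -> fresh
Step 2: DROP seq=7180 -> fresh
Step 3: SEND seq=7204 -> fresh
Step 4: SEND seq=7180 -> retransmit
Step 5: SEND seq=5142 -> fresh
Step 6: SEND seq=7180 -> retransmit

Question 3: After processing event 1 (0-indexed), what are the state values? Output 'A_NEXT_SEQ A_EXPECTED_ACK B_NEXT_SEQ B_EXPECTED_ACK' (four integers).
After event 0: A_seq=5142 A_ack=7000 B_seq=7000 B_ack=5142
After event 1: A_seq=5142 A_ack=7180 B_seq=7180 B_ack=5142

5142 7180 7180 5142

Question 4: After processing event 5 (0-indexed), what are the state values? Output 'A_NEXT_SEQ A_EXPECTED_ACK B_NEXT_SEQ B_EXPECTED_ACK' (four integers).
After event 0: A_seq=5142 A_ack=7000 B_seq=7000 B_ack=5142
After event 1: A_seq=5142 A_ack=7180 B_seq=7180 B_ack=5142
After event 2: A_seq=5142 A_ack=7180 B_seq=7204 B_ack=5142
After event 3: A_seq=5142 A_ack=7180 B_seq=7312 B_ack=5142
After event 4: A_seq=5142 A_ack=7312 B_seq=7312 B_ack=5142
After event 5: A_seq=5232 A_ack=7312 B_seq=7312 B_ack=5232

5232 7312 7312 5232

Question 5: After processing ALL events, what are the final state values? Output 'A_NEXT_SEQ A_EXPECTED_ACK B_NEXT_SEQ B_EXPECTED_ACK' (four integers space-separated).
After event 0: A_seq=5142 A_ack=7000 B_seq=7000 B_ack=5142
After event 1: A_seq=5142 A_ack=7180 B_seq=7180 B_ack=5142
After event 2: A_seq=5142 A_ack=7180 B_seq=7204 B_ack=5142
After event 3: A_seq=5142 A_ack=7180 B_seq=7312 B_ack=5142
After event 4: A_seq=5142 A_ack=7312 B_seq=7312 B_ack=5142
After event 5: A_seq=5232 A_ack=7312 B_seq=7312 B_ack=5232
After event 6: A_seq=5232 A_ack=7312 B_seq=7312 B_ack=5232

Answer: 5232 7312 7312 5232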